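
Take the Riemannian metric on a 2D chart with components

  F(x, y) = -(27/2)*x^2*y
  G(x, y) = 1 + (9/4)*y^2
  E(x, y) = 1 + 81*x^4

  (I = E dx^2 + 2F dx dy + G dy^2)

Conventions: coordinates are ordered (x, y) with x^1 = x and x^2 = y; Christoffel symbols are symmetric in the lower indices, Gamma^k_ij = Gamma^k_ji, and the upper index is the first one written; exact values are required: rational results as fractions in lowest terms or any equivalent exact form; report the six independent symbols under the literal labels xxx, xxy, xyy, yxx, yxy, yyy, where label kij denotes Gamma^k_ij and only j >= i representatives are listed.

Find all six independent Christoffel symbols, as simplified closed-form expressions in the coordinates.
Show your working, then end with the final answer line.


E = 1 + 81*x^4; F = -(27/2)*x^2*y; G = 1 + (9/4)*y^2
Gamma^k_ij = (1/2) g^{kl} (d_i g_jl + d_j g_il - d_l g_ij), with g^inv = (1/(EG-F^2)) [[G, -F], [-F, E]]
first partials: E_x = 324*x^3, E_y = 0, F_x = -27*x*y, F_y = -(27/2)*x^2, G_x = 0, G_y = (9/2)*y
D = EG - F^2 = 1 + (9/4)*y^2 + 81*x^4
expanded: Gamma^x_xx = (G E_x - 2F F_x + F E_y)/(2D), Gamma^x_xy = (G E_y - F G_x)/(2D), Gamma^x_yy = (2G F_y - G G_x - F G_y)/(2D), Gamma^y_xx = (2E F_x - E E_y - F E_x)/(2D), Gamma^y_xy = (E G_x - F E_y)/(2D), Gamma^y_yy = (E G_y - 2F F_y + F G_x)/(2D); substitute and cancel common factors

Answer: Gamma_xxx = 648*x^3/(324*x^4 + 9*y^2 + 4), Gamma_xxy = 0, Gamma_xyy = -54*x^2/(324*x^4 + 9*y^2 + 4), Gamma_yxx = -108*x*y/(324*x^4 + 9*y^2 + 4), Gamma_yxy = 0, Gamma_yyy = 9*y/(324*x^4 + 9*y^2 + 4)


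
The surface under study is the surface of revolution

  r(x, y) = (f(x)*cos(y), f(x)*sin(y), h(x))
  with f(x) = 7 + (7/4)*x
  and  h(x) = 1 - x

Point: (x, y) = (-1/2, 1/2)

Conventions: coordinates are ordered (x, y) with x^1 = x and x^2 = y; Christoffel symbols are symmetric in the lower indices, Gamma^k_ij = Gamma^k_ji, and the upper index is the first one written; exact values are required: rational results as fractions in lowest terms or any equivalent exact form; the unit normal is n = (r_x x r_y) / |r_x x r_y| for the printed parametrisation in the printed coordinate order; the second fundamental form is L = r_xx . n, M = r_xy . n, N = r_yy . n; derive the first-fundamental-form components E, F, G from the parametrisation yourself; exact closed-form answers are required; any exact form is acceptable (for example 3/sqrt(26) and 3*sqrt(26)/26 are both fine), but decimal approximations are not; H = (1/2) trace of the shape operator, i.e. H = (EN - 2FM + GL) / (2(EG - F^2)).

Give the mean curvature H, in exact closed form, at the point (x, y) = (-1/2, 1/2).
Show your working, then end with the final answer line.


f = 49/8, f' = 7/4, f'' = 0, h' = -1, h'' = 0
E = 65/16, F = 0, G = 2401/64; answer radicand W^2 = 65/16
unnormalised second-form numerators: l = 0, m = 0, n = -49/8; L = l/sqrt(65/16), and similarly M = m/sqrt(W^2), N = n/sqrt(W^2)
H = (E*n - 2*F*m + G*l) / (2*(EG - F^2)*sqrt(W^2)); E*n - 2*F*m + G*l = -3185/128, EG - F^2 = 156065/1024, so H = (-4/49)/sqrt(65/16)

Answer: H = -16*sqrt(65)/3185


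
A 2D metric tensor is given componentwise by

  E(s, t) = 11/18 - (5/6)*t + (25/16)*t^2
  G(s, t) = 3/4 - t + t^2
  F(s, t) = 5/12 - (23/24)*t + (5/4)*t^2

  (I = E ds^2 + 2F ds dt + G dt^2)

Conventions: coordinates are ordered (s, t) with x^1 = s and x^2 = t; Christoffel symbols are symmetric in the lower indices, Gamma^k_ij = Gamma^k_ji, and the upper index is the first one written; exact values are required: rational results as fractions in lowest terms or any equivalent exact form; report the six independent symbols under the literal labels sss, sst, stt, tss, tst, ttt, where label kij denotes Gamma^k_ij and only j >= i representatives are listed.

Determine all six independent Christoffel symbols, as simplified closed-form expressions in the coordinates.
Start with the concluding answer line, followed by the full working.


Answer: Gamma_sss = (2250*t^3 - 2325*t^2 + 1210*t - 200)/(756*t^2 - 504*t + 328), Gamma_sst = (900*t^3 - 1140*t^2 + 915*t - 180)/(378*t^2 - 252*t + 164), Gamma_stt = (360*t^3 - 540*t^2 + 558*t - 147)/(189*t^2 - 126*t + 82), Gamma_tss = (-16875*t^3 + 13500*t^2 - 9000*t + 1760)/(4536*t^2 - 3024*t + 1968), Gamma_tst = (-2250*t^3 + 2325*t^2 - 1210*t + 200)/(756*t^2 - 504*t + 328), Gamma_ttt = (-900*t^3 + 1140*t^2 - 537*t + 54)/(378*t^2 - 252*t + 164)

E = 11/18 - (5/6)*t + (25/16)*t^2; F = 5/12 - (23/24)*t + (5/4)*t^2; G = 3/4 - t + t^2
Gamma^k_ij = (1/2) g^{kl} (d_i g_jl + d_j g_il - d_l g_ij), with g^inv = (1/(EG-F^2)) [[G, -F], [-F, E]]
first partials: E_s = 0, E_t = -5/6 + (25/8)*t, F_s = 0, F_t = -23/24 + (5/2)*t, G_s = 0, G_t = -1 + 2*t
D = EG - F^2 = 41/144 - (7/16)*t + (21/32)*t^2
expanded: Gamma^s_ss = (G E_s - 2F F_s + F E_t)/(2D), Gamma^s_st = (G E_t - F G_s)/(2D), Gamma^s_tt = (2G F_t - G G_s - F G_t)/(2D), Gamma^t_ss = (2E F_s - E E_t - F E_s)/(2D), Gamma^t_st = (E G_s - F E_t)/(2D), Gamma^t_tt = (E G_t - 2F F_t + F G_s)/(2D); substitute and cancel common factors


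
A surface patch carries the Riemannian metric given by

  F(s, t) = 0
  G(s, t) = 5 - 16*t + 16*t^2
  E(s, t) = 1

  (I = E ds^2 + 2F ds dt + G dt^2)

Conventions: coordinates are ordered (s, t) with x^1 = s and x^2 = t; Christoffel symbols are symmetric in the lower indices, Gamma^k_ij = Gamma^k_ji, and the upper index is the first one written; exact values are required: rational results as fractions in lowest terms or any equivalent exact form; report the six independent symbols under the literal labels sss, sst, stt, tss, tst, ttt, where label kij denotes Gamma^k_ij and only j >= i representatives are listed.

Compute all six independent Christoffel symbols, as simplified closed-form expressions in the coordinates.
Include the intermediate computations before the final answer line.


E = 1; F = 0; G = 5 - 16*t + 16*t^2
Gamma^k_ij = (1/2) g^{kl} (d_i g_jl + d_j g_il - d_l g_ij), with g^inv = (1/(EG-F^2)) [[G, -F], [-F, E]]
first partials: E_s = 0, E_t = 0, F_s = 0, F_t = 0, G_s = 0, G_t = -16 + 32*t
D = EG - F^2 = 5 - 16*t + 16*t^2
expanded: Gamma^s_ss = (G E_s - 2F F_s + F E_t)/(2D), Gamma^s_st = (G E_t - F G_s)/(2D), Gamma^s_tt = (2G F_t - G G_s - F G_t)/(2D), Gamma^t_ss = (2E F_s - E E_t - F E_s)/(2D), Gamma^t_st = (E G_s - F E_t)/(2D), Gamma^t_tt = (E G_t - 2F F_t + F G_s)/(2D); substitute and cancel common factors

Answer: Gamma_sss = 0, Gamma_sst = 0, Gamma_stt = 0, Gamma_tss = 0, Gamma_tst = 0, Gamma_ttt = (16*t - 8)/(16*t^2 - 16*t + 5)


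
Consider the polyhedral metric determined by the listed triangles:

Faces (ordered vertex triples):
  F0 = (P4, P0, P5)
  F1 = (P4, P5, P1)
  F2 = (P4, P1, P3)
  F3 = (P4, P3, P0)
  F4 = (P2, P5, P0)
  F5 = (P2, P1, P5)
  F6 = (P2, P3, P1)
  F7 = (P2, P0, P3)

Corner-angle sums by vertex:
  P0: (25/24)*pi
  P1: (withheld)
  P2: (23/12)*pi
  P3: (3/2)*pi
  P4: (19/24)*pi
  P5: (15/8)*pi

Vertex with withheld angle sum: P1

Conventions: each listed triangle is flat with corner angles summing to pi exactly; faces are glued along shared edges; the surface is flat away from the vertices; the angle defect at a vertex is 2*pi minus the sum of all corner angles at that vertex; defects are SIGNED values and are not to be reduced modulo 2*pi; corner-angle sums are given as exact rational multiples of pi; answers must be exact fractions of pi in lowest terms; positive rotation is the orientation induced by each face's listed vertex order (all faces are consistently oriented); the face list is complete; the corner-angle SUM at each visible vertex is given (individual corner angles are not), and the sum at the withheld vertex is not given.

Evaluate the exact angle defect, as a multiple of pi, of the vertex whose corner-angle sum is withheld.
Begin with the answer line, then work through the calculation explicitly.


Answer: defect(P1) = (9/8)*pi

V = 6, E = 12, F = 8; chi = V - E + F = 2
Gauss-Bonnet: total defect = 2*pi*chi = 4*pi; visible defects sum to (23/8)*pi


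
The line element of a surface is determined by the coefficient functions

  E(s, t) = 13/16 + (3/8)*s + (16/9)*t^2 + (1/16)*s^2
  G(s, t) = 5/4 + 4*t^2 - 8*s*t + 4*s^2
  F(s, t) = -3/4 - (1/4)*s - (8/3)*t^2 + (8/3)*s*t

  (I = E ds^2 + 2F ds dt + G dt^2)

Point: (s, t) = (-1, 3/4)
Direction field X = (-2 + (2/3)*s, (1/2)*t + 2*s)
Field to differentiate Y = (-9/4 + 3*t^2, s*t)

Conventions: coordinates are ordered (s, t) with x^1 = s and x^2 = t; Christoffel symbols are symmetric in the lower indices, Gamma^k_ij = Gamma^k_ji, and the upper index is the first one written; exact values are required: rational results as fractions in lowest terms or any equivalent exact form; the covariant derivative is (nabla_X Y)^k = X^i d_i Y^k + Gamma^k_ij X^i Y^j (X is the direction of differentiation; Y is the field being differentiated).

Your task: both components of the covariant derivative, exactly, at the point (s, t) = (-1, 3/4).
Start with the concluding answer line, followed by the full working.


Answer: (nabla_X Y)^s = -997/272, (nabla_X Y)^t = -415/3264

E = 3/2, F = -4, G = 27/2 at the point
E_s = 1/4, E_t = 8/3, F_s = 7/4, F_t = -20/3, G_s = -14, G_t = 14
EG - F^2 = 17/4;  g^inv = (4/17) * [[27/2, 4], [4, 3/2]]
first-kind symbols [ij,l] = (1/2)(d_i g_jl + d_j g_il - d_l g_ij): [ss,s] = E_s/2 = 1/8, [ss,t] = F_s - E_t/2 = 5/12, [st,s] = E_t/2 = 4/3, [st,t] = G_s/2 = -7, [tt,s] = F_t - G_s/2 = 1/3, [tt,t] = G_t/2 = 7
Gamma^s_ij = (G*[ij,s] - F*[ij,t])/(EG - F^2), Gamma^t_ij = (E*[ij,t] - F*[ij,s])/(EG - F^2)
Gamma_sss = 161/204, Gamma_sst = -40/17, Gamma_stt = 130/17, Gamma_tss = 9/34, Gamma_tst = -62/51, Gamma_ttt = 142/51
X = (-8/3, -13/8), Y = (-9/16, -3/4) at the point


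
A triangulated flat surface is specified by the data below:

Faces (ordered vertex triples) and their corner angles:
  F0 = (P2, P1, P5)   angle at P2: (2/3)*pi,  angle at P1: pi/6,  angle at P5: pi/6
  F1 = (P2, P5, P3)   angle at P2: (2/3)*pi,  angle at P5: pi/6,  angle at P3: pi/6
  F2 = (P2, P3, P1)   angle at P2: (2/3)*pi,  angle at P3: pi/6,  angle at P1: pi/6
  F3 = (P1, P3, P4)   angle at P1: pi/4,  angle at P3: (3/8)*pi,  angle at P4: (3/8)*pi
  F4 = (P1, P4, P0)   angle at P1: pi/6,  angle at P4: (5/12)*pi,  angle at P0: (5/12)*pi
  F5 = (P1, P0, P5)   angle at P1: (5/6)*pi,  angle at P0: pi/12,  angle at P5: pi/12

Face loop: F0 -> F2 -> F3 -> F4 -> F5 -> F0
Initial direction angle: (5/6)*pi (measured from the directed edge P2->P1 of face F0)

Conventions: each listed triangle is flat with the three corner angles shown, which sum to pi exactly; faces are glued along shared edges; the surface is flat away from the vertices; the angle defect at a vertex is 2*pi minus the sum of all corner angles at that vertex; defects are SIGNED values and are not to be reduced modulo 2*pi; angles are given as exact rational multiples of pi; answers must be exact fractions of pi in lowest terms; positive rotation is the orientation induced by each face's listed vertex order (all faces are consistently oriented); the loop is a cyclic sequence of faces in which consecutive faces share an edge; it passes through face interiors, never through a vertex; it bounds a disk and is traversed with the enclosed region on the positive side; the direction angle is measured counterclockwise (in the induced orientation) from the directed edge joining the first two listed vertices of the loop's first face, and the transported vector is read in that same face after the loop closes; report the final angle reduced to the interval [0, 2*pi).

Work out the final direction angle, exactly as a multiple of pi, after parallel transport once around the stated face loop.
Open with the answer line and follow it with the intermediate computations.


Answer: final direction angle = (5/4)*pi

enclosed vertex P1: corner angles sum to (19/12)*pi, defect = 2*pi - (19/12)*pi = (5/12)*pi
summing the enclosed defects onto the initial angle, mod 2*pi in the induced orientation:
final angle = (5/6)*pi + (5/12)*pi = (5/4)*pi (mod 2*pi)


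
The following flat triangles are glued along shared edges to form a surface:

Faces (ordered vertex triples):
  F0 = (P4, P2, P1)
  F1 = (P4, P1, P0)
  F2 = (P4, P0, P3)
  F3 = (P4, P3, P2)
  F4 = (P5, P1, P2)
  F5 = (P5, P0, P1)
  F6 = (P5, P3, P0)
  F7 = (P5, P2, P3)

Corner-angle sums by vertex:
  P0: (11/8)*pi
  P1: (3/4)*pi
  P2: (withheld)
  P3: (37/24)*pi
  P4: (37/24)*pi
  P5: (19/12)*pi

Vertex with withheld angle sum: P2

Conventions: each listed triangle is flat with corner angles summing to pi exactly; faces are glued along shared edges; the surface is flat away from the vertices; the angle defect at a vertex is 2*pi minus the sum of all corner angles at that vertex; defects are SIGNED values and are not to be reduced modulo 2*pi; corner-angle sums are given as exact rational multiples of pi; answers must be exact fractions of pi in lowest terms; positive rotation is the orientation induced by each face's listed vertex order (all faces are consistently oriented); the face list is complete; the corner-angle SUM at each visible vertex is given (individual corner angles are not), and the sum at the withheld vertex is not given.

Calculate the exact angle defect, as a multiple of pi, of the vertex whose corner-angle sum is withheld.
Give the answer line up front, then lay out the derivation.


Answer: defect(P2) = (19/24)*pi

V = 6, E = 12, F = 8; chi = V - E + F = 2
Gauss-Bonnet: total defect = 2*pi*chi = 4*pi; visible defects sum to (77/24)*pi


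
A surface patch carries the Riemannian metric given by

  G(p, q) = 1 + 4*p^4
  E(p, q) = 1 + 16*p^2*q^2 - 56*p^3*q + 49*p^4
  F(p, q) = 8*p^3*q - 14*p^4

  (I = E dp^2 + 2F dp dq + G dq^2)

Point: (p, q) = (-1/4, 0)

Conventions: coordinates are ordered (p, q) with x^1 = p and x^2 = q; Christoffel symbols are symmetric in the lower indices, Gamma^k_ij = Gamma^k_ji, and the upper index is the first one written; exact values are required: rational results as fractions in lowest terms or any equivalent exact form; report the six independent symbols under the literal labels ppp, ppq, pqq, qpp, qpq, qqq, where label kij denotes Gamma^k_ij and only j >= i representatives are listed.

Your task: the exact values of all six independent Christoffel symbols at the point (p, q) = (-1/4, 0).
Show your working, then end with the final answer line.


E = 305/256, F = -7/128, G = 65/64 at the point
E_p = -49/16, E_q = 7/8, F_p = 7/8, F_q = -1/8, G_p = -1/4, G_q = 0
EG - F^2 = 309/256;  g^inv = (256/309) * [[65/64, 7/128], [7/128, 305/256]]
first-kind symbols [ij,l] = (1/2)(d_i g_jl + d_j g_il - d_l g_ij): [pp,p] = E_p/2 = -49/32, [pp,q] = F_p - E_q/2 = 7/16, [pq,p] = E_q/2 = 7/16, [pq,q] = G_p/2 = -1/8, [qq,p] = F_q - G_p/2 = 0, [qq,q] = G_q/2 = 0
Gamma^p_ij = (G*[ij,p] - F*[ij,q])/(EG - F^2), Gamma^q_ij = (E*[ij,q] - F*[ij,p])/(EG - F^2)

Answer: Gamma_ppp = -392/309, Gamma_ppq = 112/309, Gamma_pqq = 0, Gamma_qpp = 112/309, Gamma_qpq = -32/309, Gamma_qqq = 0


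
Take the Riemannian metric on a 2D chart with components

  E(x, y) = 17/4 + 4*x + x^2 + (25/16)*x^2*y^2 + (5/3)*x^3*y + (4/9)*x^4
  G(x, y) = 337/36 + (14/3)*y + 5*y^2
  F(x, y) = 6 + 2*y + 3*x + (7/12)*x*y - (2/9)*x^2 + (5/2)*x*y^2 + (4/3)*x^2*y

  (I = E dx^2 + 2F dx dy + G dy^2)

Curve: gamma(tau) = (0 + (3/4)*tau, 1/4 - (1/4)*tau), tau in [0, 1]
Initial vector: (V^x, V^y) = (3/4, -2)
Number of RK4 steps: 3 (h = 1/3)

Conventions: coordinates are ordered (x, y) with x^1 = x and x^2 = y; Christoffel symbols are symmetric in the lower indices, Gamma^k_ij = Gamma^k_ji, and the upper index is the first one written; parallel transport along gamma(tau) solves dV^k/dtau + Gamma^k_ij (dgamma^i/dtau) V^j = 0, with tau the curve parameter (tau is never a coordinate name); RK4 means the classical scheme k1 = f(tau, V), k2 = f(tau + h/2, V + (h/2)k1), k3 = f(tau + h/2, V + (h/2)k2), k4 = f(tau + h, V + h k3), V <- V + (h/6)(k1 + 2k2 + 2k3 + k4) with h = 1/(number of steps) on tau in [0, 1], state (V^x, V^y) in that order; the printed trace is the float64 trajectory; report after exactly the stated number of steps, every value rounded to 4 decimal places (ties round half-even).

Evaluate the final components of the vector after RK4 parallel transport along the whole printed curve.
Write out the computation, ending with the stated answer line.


gamma'(tau) = (3/4, -1/4); f(tau, V)^k = -Gamma^k_ij(gamma(tau)) gamma'^i(tau) V^j; h = 1/3; intermediate values shown to 6 dp
curve data and Christoffel symbols at the stage parameters:
  tau = 0.000000: gamma = (0.000000, 0.250000), gamma' = (0.750000, -0.250000); Gamma_xxx = 0.056792, Gamma_xxy = 0.000000, Gamma_xyy = -0.421627, Gamma_yxx = 0.270559, Gamma_yxy = 0.000000, Gamma_yyy = 0.583371
  tau = 0.166667: gamma = (0.125000, 0.208333), gamma' = (0.750000, -0.250000); Gamma_xxx = 0.140947, Gamma_xxy = 0.018796, Gamma_xyy = 0.117204, Gamma_yxx = 0.215706, Gamma_yxy = -0.012153, Gamma_yyy = 0.244117
  tau = 0.333333: gamma = (0.250000, 0.166667), gamma' = (0.750000, -0.250000); Gamma_xxx = 0.329433, Gamma_xxy = 0.076707, Gamma_xyy = 0.634224, Gamma_yxx = 0.076880, Gamma_yxy = -0.053177, Gamma_yyy = -0.131563
  tau = 0.500000: gamma = (0.375000, 0.125000), gamma' = (0.750000, -0.250000); Gamma_xxx = 0.591018, Gamma_xxy = 0.163562, Gamma_xyy = 1.039114, Gamma_yxx = -0.137695, Gamma_yxy = -0.120913, Gamma_yyy = -0.472998
  tau = 0.666667: gamma = (0.500000, 0.083333), gamma' = (0.750000, -0.250000); Gamma_xxx = 0.861842, Gamma_xxy = 0.256706, Gamma_xyy = 1.271429, Gamma_yxx = -0.387727, Gamma_yxy = -0.201274, Gamma_yyy = -0.715835
  tau = 0.833333: gamma = (0.625000, 0.041667), gamma' = (0.750000, -0.250000); Gamma_xxx = 1.085216, Gamma_xxy = 0.335260, Gamma_xyy = 1.337726, Gamma_yxx = -0.626695, Gamma_yxy = -0.277313, Gamma_yyy = -0.840763
  tau = 1.000000: gamma = (0.750000, 0.000000), gamma' = (0.750000, -0.250000); Gamma_xxx = 1.238164, Gamma_xxy = 0.390187, Gamma_xyy = 1.289971, Gamma_yxx = -0.827357, Gamma_yxy = -0.338664, Gamma_yyy = -0.870375
step 0: V^x = 0.7500, V^y = -2.0000
step 1: k1 = (0.178868, -0.443875), k2 = (-0.110302, -0.274003), k3 = (-0.105003, -0.264074), k4 = (-0.373891, -0.065331); V <- V + (h/6)(k1 + 2k2 + 2k3 + k4): V^x = 0.7152, V^y = -2.0881
step 2: k1 = (-0.373952, -0.065349), k2 = (-0.550501, 0.105549), k3 = (-0.534756, 0.102614), k4 = (-0.570046, 0.186648); V <- V + (h/6)(k1 + 2k2 + 2k3 + k4): V^x = 0.5422, V^y = -2.0582
step 3: k1 = (-0.573631, 0.188026), k2 = (-0.494271, 0.183425), k3 = (-0.503992, 0.188727), k4 = (-0.370568, 0.127888); V <- V + (h/6)(k1 + 2k2 + 2k3 + k4): V^x = 0.3788, V^y = -1.9993

Answer: V^x = 0.3788, V^y = -1.9993


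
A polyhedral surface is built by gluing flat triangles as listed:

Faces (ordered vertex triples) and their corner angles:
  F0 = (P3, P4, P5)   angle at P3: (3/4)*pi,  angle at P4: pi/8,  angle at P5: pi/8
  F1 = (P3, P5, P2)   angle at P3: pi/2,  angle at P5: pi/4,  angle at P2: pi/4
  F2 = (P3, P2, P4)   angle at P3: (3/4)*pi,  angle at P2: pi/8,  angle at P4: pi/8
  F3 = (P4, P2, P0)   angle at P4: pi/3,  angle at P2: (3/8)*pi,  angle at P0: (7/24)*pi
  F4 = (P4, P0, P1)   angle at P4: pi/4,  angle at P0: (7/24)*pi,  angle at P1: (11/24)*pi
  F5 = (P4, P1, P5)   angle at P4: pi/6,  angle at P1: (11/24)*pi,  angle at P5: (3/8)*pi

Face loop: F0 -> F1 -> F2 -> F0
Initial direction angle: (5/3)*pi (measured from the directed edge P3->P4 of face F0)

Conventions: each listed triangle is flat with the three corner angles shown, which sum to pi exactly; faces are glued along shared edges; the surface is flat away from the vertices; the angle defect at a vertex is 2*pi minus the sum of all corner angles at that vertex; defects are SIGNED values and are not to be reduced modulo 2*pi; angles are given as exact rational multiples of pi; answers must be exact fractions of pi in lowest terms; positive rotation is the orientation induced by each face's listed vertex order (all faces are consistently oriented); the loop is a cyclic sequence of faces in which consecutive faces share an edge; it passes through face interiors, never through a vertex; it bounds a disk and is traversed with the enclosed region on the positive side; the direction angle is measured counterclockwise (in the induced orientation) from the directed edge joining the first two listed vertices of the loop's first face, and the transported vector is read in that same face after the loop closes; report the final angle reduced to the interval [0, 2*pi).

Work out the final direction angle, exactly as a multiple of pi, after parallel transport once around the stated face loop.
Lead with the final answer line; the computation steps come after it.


Answer: final direction angle = (5/3)*pi

enclosed vertex P3: corner angles sum to 2*pi, defect = 2*pi - 2*pi = 0
transport around the loop rotates by the sum of enclosed defects; add to the initial angle mod 2*pi
final angle = (5/3)*pi + 0 = (5/3)*pi (mod 2*pi)


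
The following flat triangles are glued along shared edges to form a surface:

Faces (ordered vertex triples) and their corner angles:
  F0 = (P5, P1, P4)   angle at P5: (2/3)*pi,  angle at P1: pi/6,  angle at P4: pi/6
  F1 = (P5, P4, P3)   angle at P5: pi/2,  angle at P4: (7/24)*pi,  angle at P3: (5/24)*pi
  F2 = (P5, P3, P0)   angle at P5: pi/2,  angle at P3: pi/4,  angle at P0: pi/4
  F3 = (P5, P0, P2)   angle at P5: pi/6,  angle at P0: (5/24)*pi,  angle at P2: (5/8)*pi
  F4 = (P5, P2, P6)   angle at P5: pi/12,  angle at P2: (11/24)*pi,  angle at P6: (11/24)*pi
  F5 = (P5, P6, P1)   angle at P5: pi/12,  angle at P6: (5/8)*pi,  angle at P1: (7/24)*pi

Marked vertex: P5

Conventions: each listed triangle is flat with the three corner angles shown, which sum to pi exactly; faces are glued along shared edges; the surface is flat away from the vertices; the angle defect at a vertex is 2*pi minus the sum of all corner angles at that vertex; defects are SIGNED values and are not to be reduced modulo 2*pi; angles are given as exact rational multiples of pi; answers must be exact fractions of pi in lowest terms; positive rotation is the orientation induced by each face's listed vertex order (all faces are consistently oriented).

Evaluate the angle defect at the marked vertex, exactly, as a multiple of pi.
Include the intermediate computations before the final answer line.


Sum of corner angles at P5: 2*pi
defect = 2*pi - 2*pi

Answer: defect(P5) = 0


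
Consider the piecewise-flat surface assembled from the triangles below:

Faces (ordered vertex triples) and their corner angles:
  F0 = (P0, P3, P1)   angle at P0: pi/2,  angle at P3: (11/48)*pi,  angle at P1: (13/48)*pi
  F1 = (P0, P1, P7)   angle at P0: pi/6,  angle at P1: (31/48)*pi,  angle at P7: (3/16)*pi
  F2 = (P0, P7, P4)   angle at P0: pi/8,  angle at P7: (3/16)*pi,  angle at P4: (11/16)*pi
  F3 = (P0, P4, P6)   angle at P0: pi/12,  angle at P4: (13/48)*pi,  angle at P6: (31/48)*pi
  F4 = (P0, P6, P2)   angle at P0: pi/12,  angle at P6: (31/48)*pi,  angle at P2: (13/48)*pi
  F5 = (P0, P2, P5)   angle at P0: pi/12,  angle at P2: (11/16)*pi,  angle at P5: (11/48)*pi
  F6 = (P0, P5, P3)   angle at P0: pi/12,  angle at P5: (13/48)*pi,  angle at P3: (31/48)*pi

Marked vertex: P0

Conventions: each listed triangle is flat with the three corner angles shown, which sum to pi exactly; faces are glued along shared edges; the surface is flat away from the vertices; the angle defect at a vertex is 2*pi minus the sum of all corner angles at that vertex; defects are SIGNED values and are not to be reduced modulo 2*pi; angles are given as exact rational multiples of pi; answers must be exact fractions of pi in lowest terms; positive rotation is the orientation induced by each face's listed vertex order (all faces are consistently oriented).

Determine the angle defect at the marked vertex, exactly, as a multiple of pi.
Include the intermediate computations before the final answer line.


Sum of corner angles at P0: (9/8)*pi
defect = 2*pi - (9/8)*pi

Answer: defect(P0) = (7/8)*pi


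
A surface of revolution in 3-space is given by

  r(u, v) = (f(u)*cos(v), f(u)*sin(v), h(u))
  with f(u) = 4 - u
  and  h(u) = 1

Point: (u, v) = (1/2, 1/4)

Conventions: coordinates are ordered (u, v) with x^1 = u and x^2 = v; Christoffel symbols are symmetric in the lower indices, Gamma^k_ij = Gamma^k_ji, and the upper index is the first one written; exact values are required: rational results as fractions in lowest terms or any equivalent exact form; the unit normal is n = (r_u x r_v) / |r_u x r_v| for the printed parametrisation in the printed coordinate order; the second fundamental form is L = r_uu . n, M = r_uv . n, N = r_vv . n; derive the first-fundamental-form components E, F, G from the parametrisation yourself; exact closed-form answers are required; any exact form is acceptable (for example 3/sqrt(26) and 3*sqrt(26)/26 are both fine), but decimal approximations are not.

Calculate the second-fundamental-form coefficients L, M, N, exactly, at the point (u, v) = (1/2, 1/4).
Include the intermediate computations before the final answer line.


f = 7/2, f' = -1, f'' = 0, h' = 0, h'' = 0
E = 1, F = 0, G = 49/4; answer radicand W^2 = 1
unnormalised second-form numerators: l = 0, m = 0, n = 0; L = l/sqrt(1), and similarly M = m/sqrt(W^2), N = n/sqrt(W^2)

Answer: L = 0, M = 0, N = 0


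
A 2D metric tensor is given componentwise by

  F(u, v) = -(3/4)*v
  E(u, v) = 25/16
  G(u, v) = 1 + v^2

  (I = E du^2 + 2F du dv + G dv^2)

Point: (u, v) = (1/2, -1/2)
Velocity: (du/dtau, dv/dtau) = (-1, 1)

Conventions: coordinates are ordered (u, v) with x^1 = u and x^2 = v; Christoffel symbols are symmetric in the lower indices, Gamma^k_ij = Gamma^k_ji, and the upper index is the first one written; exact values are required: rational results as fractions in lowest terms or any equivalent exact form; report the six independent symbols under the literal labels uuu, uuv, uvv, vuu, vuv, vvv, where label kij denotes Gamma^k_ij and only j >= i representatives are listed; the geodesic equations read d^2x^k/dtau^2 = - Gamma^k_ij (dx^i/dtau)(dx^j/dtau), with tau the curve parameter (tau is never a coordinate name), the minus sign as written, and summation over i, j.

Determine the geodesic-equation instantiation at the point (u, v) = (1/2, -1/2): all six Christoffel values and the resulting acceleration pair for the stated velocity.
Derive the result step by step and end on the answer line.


E = 25/16, F = 3/8, G = 5/4 at the point
E_u = 0, E_v = 0, F_u = 0, F_v = -3/4, G_u = 0, G_v = -1
EG - F^2 = 29/16;  g^inv = (16/29) * [[5/4, -3/8], [-3/8, 25/16]]
first-kind symbols [ij,l] = (1/2)(d_i g_jl + d_j g_il - d_l g_ij): [uu,u] = E_u/2 = 0, [uu,v] = F_u - E_v/2 = 0, [uv,u] = E_v/2 = 0, [uv,v] = G_u/2 = 0, [vv,u] = F_v - G_u/2 = -3/4, [vv,v] = G_v/2 = -1/2
Gamma^u_ij = (G*[ij,u] - F*[ij,v])/(EG - F^2), Gamma^v_ij = (E*[ij,v] - F*[ij,u])/(EG - F^2)
Gamma_uuu = 0, Gamma_uuv = 0, Gamma_uvv = -12/29, Gamma_vuu = 0, Gamma_vuv = 0, Gamma_vvv = -8/29
d^2u/dtau^2 = -(Gamma_uuu*(-1)^2 + 2*Gamma_uuv*(-1)*(1) + Gamma_uvv*(1)^2) = 12/29
d^2v/dtau^2 = -(Gamma_vuu*(-1)^2 + 2*Gamma_vuv*(-1)*(1) + Gamma_vvv*(1)^2) = 8/29

Answer: Gamma_uuu = 0, Gamma_uuv = 0, Gamma_uvv = -12/29, Gamma_vuu = 0, Gamma_vuv = 0, Gamma_vvv = -8/29; accelerations (d^2u/dtau^2, d^2v/dtau^2) = (12/29, 8/29)


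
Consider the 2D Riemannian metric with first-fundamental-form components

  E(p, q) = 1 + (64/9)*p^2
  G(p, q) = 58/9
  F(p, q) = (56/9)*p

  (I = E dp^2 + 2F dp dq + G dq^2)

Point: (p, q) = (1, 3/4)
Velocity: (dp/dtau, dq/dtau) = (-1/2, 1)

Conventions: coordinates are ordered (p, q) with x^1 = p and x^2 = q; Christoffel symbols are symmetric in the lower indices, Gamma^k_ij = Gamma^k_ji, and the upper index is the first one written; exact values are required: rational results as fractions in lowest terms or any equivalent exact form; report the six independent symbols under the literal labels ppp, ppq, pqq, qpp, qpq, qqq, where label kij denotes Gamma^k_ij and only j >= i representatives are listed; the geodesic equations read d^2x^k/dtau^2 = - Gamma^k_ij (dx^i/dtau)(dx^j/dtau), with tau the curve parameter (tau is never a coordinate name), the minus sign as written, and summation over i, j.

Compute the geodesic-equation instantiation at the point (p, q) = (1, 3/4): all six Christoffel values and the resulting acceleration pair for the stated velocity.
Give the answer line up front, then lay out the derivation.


Answer: Gamma_ppp = 32/61, Gamma_ppq = 0, Gamma_pqq = 0, Gamma_qpp = 28/61, Gamma_qpq = 0, Gamma_qqq = 0; accelerations (d^2p/dtau^2, d^2q/dtau^2) = (-8/61, -7/61)

E = 73/9, F = 56/9, G = 58/9 at the point
E_p = 128/9, E_q = 0, F_p = 56/9, F_q = 0, G_p = 0, G_q = 0
EG - F^2 = 122/9;  g^inv = (9/122) * [[58/9, -56/9], [-56/9, 73/9]]
first-kind symbols [ij,l] = (1/2)(d_i g_jl + d_j g_il - d_l g_ij): [pp,p] = E_p/2 = 64/9, [pp,q] = F_p - E_q/2 = 56/9, [pq,p] = E_q/2 = 0, [pq,q] = G_p/2 = 0, [qq,p] = F_q - G_p/2 = 0, [qq,q] = G_q/2 = 0
Gamma^p_ij = (G*[ij,p] - F*[ij,q])/(EG - F^2), Gamma^q_ij = (E*[ij,q] - F*[ij,p])/(EG - F^2)
Gamma_ppp = 32/61, Gamma_ppq = 0, Gamma_pqq = 0, Gamma_qpp = 28/61, Gamma_qpq = 0, Gamma_qqq = 0
d^2p/dtau^2 = -(Gamma_ppp*(-1/2)^2 + 2*Gamma_ppq*(-1/2)*(1) + Gamma_pqq*(1)^2) = -8/61
d^2q/dtau^2 = -(Gamma_qpp*(-1/2)^2 + 2*Gamma_qpq*(-1/2)*(1) + Gamma_qqq*(1)^2) = -7/61


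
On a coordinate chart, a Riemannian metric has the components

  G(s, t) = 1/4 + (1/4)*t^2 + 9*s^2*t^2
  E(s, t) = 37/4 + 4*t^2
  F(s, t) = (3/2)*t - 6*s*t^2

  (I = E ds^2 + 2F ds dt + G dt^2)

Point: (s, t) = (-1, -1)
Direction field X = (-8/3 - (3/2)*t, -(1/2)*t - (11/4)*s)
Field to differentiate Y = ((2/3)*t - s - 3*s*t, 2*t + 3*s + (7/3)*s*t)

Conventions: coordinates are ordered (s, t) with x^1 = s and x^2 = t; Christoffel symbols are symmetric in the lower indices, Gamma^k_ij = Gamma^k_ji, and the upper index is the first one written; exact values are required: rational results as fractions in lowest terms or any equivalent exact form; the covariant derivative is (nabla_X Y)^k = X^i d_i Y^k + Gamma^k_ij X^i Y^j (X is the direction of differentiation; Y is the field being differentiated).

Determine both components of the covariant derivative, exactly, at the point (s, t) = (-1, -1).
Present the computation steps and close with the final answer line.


E = 53/4, F = 9/2, G = 19/2 at the point
E_s = 0, E_t = -8, F_s = -6, F_t = -21/2, G_s = -18, G_t = -37/2
EG - F^2 = 845/8;  g^inv = (8/845) * [[19/2, -9/2], [-9/2, 53/4]]
first-kind symbols [ij,l] = (1/2)(d_i g_jl + d_j g_il - d_l g_ij): [ss,s] = E_s/2 = 0, [ss,t] = F_s - E_t/2 = -2, [st,s] = E_t/2 = -4, [st,t] = G_s/2 = -9, [tt,s] = F_t - G_s/2 = -3/2, [tt,t] = G_t/2 = -37/4
Gamma^s_ij = (G*[ij,s] - F*[ij,t])/(EG - F^2), Gamma^t_ij = (E*[ij,t] - F*[ij,s])/(EG - F^2)
Gamma_sss = 72/845, Gamma_sst = 4/169, Gamma_stt = 219/845, Gamma_tss = -212/845, Gamma_tst = -162/169, Gamma_ttt = -1853/1690
X = (-7/6, 13/4), Y = (-8/3, -8/3) at the point

Answer: (nabla_X Y)^s = 227261/30420, (nabla_X Y)^t = 370709/30420


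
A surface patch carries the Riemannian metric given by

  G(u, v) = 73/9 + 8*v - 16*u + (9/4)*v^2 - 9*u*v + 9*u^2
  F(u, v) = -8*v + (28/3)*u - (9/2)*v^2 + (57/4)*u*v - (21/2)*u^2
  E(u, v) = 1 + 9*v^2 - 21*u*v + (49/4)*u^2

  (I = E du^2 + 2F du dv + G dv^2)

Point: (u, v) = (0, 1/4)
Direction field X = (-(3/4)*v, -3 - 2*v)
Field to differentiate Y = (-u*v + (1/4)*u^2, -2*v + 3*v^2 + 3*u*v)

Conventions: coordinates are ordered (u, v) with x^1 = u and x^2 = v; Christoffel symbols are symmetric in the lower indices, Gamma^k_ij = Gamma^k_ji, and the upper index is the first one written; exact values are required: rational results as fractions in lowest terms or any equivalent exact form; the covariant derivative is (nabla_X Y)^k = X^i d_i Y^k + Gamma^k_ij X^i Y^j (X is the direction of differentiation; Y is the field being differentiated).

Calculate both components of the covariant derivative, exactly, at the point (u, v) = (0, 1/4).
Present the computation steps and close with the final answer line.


E = 25/16, F = -73/32, G = 5905/576 at the point
E_u = -21/4, E_v = 9/2, F_u = 619/48, F_v = -41/4, G_u = -73/4, G_v = 73/8
EG - F^2 = 6229/576;  g^inv = (576/6229) * [[5905/576, 73/32], [73/32, 25/16]]
first-kind symbols [ij,l] = (1/2)(d_i g_jl + d_j g_il - d_l g_ij): [uu,u] = E_u/2 = -21/8, [uu,v] = F_u - E_v/2 = 511/48, [uv,u] = E_v/2 = 9/4, [uv,v] = G_u/2 = -73/8, [vv,u] = F_v - G_u/2 = -9/8, [vv,v] = G_v/2 = 73/16
Gamma^u_ij = (G*[ij,u] - F*[ij,v])/(EG - F^2), Gamma^v_ij = (E*[ij,v] - F*[ij,u])/(EG - F^2)
Gamma_uuu = -1512/6229, Gamma_uuv = 1296/6229, Gamma_uvv = -648/6229, Gamma_vuu = 6132/6229, Gamma_vuv = -5256/6229, Gamma_vvv = 2628/6229
X = (-3/16, -7/2), Y = (0, -5/16) at the point

Answer: (nabla_X Y)^u = -21813/398656, (nabla_X Y)^v = 805837/398656


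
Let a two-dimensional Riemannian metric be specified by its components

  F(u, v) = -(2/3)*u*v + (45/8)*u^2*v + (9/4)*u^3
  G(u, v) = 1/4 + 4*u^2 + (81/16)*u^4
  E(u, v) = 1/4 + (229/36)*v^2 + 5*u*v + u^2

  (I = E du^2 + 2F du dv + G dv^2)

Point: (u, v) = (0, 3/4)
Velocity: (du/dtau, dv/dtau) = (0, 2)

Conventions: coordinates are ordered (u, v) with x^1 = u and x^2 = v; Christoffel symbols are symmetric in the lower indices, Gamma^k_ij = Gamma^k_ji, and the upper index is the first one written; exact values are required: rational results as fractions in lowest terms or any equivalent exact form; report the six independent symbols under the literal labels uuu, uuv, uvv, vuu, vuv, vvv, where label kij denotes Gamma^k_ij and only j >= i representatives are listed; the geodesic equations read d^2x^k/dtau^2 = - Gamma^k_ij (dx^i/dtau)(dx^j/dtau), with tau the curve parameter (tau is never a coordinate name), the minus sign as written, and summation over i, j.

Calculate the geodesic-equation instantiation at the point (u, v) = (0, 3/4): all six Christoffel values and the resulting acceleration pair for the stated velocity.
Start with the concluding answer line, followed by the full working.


Answer: Gamma_uuu = 24/49, Gamma_uuv = 916/735, Gamma_uvv = 0, Gamma_vuu = -253/12, Gamma_vuv = 0, Gamma_vvv = 0; accelerations (d^2u/dtau^2, d^2v/dtau^2) = (0, 0)

E = 245/64, F = 0, G = 1/4 at the point
E_u = 15/4, E_v = 229/24, F_u = -1/2, F_v = 0, G_u = 0, G_v = 0
EG - F^2 = 245/256;  g^inv = (256/245) * [[1/4, 0], [0, 245/64]]
first-kind symbols [ij,l] = (1/2)(d_i g_jl + d_j g_il - d_l g_ij): [uu,u] = E_u/2 = 15/8, [uu,v] = F_u - E_v/2 = -253/48, [uv,u] = E_v/2 = 229/48, [uv,v] = G_u/2 = 0, [vv,u] = F_v - G_u/2 = 0, [vv,v] = G_v/2 = 0
Gamma^u_ij = (G*[ij,u] - F*[ij,v])/(EG - F^2), Gamma^v_ij = (E*[ij,v] - F*[ij,u])/(EG - F^2)
Gamma_uuu = 24/49, Gamma_uuv = 916/735, Gamma_uvv = 0, Gamma_vuu = -253/12, Gamma_vuv = 0, Gamma_vvv = 0
d^2u/dtau^2 = -(Gamma_uuu*(0)^2 + 2*Gamma_uuv*(0)*(2) + Gamma_uvv*(2)^2) = 0
d^2v/dtau^2 = -(Gamma_vuu*(0)^2 + 2*Gamma_vuv*(0)*(2) + Gamma_vvv*(2)^2) = 0


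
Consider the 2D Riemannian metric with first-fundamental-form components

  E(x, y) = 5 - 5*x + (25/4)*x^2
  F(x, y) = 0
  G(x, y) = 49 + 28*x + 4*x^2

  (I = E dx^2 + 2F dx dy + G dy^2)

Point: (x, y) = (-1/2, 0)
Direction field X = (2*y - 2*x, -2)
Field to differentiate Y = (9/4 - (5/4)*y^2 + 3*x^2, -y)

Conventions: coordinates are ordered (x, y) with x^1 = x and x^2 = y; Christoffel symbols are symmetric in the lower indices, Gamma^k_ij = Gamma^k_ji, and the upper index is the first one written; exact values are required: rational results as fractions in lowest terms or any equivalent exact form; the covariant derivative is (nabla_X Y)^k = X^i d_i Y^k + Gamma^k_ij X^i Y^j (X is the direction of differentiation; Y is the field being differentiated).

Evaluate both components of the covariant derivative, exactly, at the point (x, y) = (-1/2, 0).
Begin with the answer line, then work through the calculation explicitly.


Answer: (nabla_X Y)^x = -141/29, (nabla_X Y)^y = 0

E = 145/16, F = 0, G = 36 at the point
E_x = -45/4, E_y = 0, F_x = 0, F_y = 0, G_x = 24, G_y = 0
EG - F^2 = 1305/4;  g^inv = (4/1305) * [[36, 0], [0, 145/16]]
first-kind symbols [ij,l] = (1/2)(d_i g_jl + d_j g_il - d_l g_ij): [xx,x] = E_x/2 = -45/8, [xx,y] = F_x - E_y/2 = 0, [xy,x] = E_y/2 = 0, [xy,y] = G_x/2 = 12, [yy,x] = F_y - G_x/2 = -12, [yy,y] = G_y/2 = 0
Gamma^x_ij = (G*[ij,x] - F*[ij,y])/(EG - F^2), Gamma^y_ij = (E*[ij,y] - F*[ij,x])/(EG - F^2)
Gamma_xxx = -18/29, Gamma_xxy = 0, Gamma_xyy = -192/145, Gamma_yxx = 0, Gamma_yxy = 1/3, Gamma_yyy = 0
X = (1, -2), Y = (3, 0) at the point


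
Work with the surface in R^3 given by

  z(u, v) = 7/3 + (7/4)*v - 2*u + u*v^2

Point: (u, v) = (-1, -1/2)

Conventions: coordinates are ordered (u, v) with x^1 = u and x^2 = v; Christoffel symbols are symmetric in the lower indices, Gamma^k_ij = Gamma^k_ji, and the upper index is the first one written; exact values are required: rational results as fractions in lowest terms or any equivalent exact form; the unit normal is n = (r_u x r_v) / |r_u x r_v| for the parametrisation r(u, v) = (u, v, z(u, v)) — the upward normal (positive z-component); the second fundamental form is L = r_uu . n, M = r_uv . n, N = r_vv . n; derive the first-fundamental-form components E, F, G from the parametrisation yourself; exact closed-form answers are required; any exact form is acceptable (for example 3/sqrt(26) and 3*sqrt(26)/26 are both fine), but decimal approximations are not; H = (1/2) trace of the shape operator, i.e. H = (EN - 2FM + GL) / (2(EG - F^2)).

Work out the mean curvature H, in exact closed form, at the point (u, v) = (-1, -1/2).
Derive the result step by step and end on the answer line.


z_u = -7/4, z_v = 11/4, z_uu = 0, z_uv = -1, z_vv = -2
E = 65/16, F = -77/16, G = 137/16; answer radicand W^2 = 93/8
unnormalised second-form numerators: l = 0, m = -1, n = -2; L = l/sqrt(93/8), and similarly M = m/sqrt(W^2), N = n/sqrt(W^2)
H = (E*n - 2*F*m + G*l) / (2*(EG - F^2)*sqrt(W^2)); E*n - 2*F*m + G*l = -71/4, EG - F^2 = 93/8, so H = (-71/93)/sqrt(93/8)

Answer: H = -142*sqrt(186)/8649


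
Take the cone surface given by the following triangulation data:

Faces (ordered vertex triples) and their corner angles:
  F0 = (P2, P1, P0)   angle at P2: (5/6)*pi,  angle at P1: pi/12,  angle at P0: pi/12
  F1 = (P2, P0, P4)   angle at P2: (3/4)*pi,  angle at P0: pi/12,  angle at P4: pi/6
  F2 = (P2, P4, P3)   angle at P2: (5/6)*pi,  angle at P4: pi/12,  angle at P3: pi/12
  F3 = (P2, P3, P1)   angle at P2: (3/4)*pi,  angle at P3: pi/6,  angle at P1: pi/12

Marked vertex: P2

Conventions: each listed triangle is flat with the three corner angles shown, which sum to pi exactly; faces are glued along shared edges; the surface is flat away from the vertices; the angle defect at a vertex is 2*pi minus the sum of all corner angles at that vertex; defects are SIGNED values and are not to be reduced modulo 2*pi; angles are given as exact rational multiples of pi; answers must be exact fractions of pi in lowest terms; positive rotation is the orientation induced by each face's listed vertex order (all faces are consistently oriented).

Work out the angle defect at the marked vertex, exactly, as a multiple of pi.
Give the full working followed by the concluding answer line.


Sum of corner angles at P2: (19/6)*pi
defect = 2*pi - (19/6)*pi

Answer: defect(P2) = (-7/6)*pi


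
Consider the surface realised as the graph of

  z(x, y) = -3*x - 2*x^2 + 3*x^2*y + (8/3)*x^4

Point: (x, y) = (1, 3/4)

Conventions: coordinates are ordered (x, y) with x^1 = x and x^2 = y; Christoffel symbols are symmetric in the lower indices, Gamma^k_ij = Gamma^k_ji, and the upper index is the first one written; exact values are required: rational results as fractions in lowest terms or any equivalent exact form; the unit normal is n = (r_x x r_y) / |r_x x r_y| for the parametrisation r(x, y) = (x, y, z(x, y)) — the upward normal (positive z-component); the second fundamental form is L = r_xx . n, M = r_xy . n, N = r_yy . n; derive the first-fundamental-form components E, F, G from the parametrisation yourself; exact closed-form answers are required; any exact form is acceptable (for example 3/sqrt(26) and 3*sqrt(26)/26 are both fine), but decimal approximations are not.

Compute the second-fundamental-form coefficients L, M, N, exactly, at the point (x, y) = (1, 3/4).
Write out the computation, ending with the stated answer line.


z_x = 49/6, z_y = 3, z_xx = 65/2, z_xy = 6, z_yy = 0
E = 2437/36, F = 49/2, G = 10; answer radicand W^2 = 2761/36
unnormalised second-form numerators: l = 65/2, m = 6, n = 0; L = l/sqrt(2761/36), and similarly M = m/sqrt(W^2), N = n/sqrt(W^2)

Answer: L = 195*sqrt(2761)/2761, M = 36*sqrt(2761)/2761, N = 0
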